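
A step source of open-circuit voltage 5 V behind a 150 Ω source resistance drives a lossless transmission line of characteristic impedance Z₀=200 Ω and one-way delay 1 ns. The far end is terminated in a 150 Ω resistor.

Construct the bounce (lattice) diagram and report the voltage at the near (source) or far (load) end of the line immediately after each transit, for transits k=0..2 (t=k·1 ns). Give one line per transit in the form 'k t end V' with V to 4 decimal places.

Γ_L=-0.142857, Γ_S=-0.142857; launch V₁=5·200/350=2.857143
k=0 src: V=2.8571
k=1 load: inc=2.857143, refl=2.857143·-0.142857=-0.4082; V=0.000000+2.857143+-0.408163=2.4490
k=2 src: inc=-0.408163, refl=-0.408163·-0.142857=0.0583; V=2.857143+-0.408163+0.058309=2.5073

0 0 source 2.8571
1 1 load 2.4490
2 2 source 2.5073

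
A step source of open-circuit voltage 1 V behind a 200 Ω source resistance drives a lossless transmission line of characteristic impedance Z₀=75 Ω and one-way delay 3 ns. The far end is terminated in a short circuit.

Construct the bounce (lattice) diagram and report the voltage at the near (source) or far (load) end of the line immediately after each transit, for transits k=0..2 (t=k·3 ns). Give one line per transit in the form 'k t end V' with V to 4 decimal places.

Γ_L=-1.000000, Γ_S=0.454545; launch V₁=1·75/275=0.272727
k=0 src: V=0.2727
k=1 load: inc=0.272727, refl=0.272727·-1.000000=-0.2727; V=0.000000+0.272727+-0.272727=0.0000
k=2 src: inc=-0.272727, refl=-0.272727·0.454545=-0.1240; V=0.272727+-0.272727+-0.123967=-0.1240

0 0 source 0.2727
1 3 load 0.0000
2 6 source -0.1240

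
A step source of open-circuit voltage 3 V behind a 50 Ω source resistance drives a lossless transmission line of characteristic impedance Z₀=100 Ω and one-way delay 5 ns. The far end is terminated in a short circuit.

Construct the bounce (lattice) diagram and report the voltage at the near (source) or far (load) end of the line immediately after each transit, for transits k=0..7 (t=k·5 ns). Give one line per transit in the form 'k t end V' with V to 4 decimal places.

0 0 source 2.0000
1 5 load 0.0000
2 10 source 0.6667
3 15 load 0.0000
4 20 source 0.2222
5 25 load 0.0000
6 30 source 0.0741
7 35 load 0.0000

Γ_L=-1.000000, Γ_S=-0.333333; launch V₁=3·100/150=2.000000
k=0 src: V=2.0000
k=1 load: inc=2.000000, refl=2.000000·-1.000000=-2.0000; V=0.000000+2.000000+-2.000000=0.0000
k=2 src: inc=-2.000000, refl=-2.000000·-0.333333=0.6667; V=2.000000+-2.000000+0.666667=0.6667
k=3 load: inc=0.666667, refl=0.666667·-1.000000=-0.6667; V=0.000000+0.666667+-0.666667=0.0000
k=4 src: inc=-0.666667, refl=-0.666667·-0.333333=0.2222; V=0.666667+-0.666667+0.222222=0.2222
k=5 load: inc=0.222222, refl=0.222222·-1.000000=-0.2222; V=0.000000+0.222222+-0.222222=0.0000
k=6 src: inc=-0.222222, refl=-0.222222·-0.333333=0.0741; V=0.222222+-0.222222+0.074074=0.0741
k=7 load: inc=0.074074, refl=0.074074·-1.000000=-0.0741; V=0.000000+0.074074+-0.074074=0.0000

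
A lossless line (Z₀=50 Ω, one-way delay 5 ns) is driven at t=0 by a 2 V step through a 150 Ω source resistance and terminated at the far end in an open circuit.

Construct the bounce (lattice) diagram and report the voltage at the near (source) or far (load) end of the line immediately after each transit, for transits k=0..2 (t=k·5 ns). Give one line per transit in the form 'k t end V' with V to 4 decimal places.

Γ_L=1.000000, Γ_S=0.500000; launch V₁=2·50/200=0.500000
k=0 src: V=0.5000
k=1 load: inc=0.500000, refl=0.500000·1.000000=0.5000; V=0.000000+0.500000+0.500000=1.0000
k=2 src: inc=0.500000, refl=0.500000·0.500000=0.2500; V=0.500000+0.500000+0.250000=1.2500

0 0 source 0.5000
1 5 load 1.0000
2 10 source 1.2500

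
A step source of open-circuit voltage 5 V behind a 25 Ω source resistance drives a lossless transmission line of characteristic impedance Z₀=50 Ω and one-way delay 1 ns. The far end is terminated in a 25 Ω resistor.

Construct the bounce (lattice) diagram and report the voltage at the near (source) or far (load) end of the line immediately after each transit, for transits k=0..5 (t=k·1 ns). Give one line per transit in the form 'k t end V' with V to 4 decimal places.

0 0 source 3.3333
1 1 load 2.2222
2 2 source 2.5926
3 3 load 2.4691
4 4 source 2.5103
5 5 load 2.4966

Γ_L=-0.333333, Γ_S=-0.333333; launch V₁=5·50/75=3.333333
k=0 src: V=3.3333
k=1 load: inc=3.333333, refl=3.333333·-0.333333=-1.1111; V=0.000000+3.333333+-1.111111=2.2222
k=2 src: inc=-1.111111, refl=-1.111111·-0.333333=0.3704; V=3.333333+-1.111111+0.370370=2.5926
k=3 load: inc=0.370370, refl=0.370370·-0.333333=-0.1235; V=2.222222+0.370370+-0.123457=2.4691
k=4 src: inc=-0.123457, refl=-0.123457·-0.333333=0.0412; V=2.592593+-0.123457+0.041152=2.5103
k=5 load: inc=0.041152, refl=0.041152·-0.333333=-0.0137; V=2.469136+0.041152+-0.013717=2.4966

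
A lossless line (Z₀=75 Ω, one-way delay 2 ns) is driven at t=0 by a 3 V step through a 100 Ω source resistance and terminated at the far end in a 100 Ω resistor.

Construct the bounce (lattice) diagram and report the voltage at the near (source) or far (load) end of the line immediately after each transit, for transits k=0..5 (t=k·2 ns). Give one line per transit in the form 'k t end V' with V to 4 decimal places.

Γ_L=0.142857, Γ_S=0.142857; launch V₁=3·75/175=1.285714
k=0 src: V=1.2857
k=1 load: inc=1.285714, refl=1.285714·0.142857=0.1837; V=0.000000+1.285714+0.183673=1.4694
k=2 src: inc=0.183673, refl=0.183673·0.142857=0.0262; V=1.285714+0.183673+0.026239=1.4956
k=3 load: inc=0.026239, refl=0.026239·0.142857=0.0037; V=1.469388+0.026239+0.003748=1.4994
k=4 src: inc=0.003748, refl=0.003748·0.142857=0.0005; V=1.495627+0.003748+0.000535=1.4999
k=5 load: inc=0.000535, refl=0.000535·0.142857=0.0001; V=1.499375+0.000535+0.000076=1.5000

0 0 source 1.2857
1 2 load 1.4694
2 4 source 1.4956
3 6 load 1.4994
4 8 source 1.4999
5 10 load 1.5000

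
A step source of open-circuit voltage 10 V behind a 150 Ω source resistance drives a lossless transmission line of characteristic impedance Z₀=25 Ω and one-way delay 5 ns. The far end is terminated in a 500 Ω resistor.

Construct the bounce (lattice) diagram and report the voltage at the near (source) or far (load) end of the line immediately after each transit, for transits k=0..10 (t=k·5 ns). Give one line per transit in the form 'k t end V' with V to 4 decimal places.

0 0 source 1.4286
1 5 load 2.7211
2 10 source 3.6443
3 15 load 4.4796
4 20 source 5.0763
5 25 load 5.6161
6 30 source 6.0017
7 35 load 6.3505
8 40 source 6.5997
9 45 load 6.8252
10 50 source 6.9862

Γ_L=0.904762, Γ_S=0.714286; launch V₁=10·25/175=1.428571
k=0 src: V=1.4286
k=1 load: inc=1.428571, refl=1.428571·0.904762=1.2925; V=0.000000+1.428571+1.292517=2.7211
k=2 src: inc=1.292517, refl=1.292517·0.714286=0.9232; V=1.428571+1.292517+0.923226=3.6443
k=3 load: inc=0.923226, refl=0.923226·0.904762=0.8353; V=2.721088+0.923226+0.835300=4.4796
k=4 src: inc=0.835300, refl=0.835300·0.714286=0.5966; V=3.644315+0.835300+0.596643=5.0763
k=5 load: inc=0.596643, refl=0.596643·0.904762=0.5398; V=4.479615+0.596643+0.539820=5.6161
k=6 src: inc=0.539820, refl=0.539820·0.714286=0.3856; V=5.076258+0.539820+0.385586=6.0017
k=7 load: inc=0.385586, refl=0.385586·0.904762=0.3489; V=5.616078+0.385586+0.348863=6.3505
k=8 src: inc=0.348863, refl=0.348863·0.714286=0.2492; V=6.001663+0.348863+0.249188=6.5997
k=9 load: inc=0.249188, refl=0.249188·0.904762=0.2255; V=6.350526+0.249188+0.225456=6.8252
k=10 src: inc=0.225456, refl=0.225456·0.714286=0.1610; V=6.599714+0.225456+0.161040=6.9862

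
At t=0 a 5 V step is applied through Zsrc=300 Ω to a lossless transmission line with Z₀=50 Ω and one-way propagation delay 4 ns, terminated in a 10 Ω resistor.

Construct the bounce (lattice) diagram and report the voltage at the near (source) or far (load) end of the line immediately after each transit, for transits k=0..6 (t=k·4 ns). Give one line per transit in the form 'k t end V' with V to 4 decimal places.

0 0 source 0.7143
1 4 load 0.2381
2 8 source -0.1020
3 12 load 0.1247
4 16 source 0.2867
5 20 load 0.1787
6 24 source 0.1016

Γ_L=-0.666667, Γ_S=0.714286; launch V₁=5·50/350=0.714286
k=0 src: V=0.7143
k=1 load: inc=0.714286, refl=0.714286·-0.666667=-0.4762; V=0.000000+0.714286+-0.476190=0.2381
k=2 src: inc=-0.476190, refl=-0.476190·0.714286=-0.3401; V=0.714286+-0.476190+-0.340136=-0.1020
k=3 load: inc=-0.340136, refl=-0.340136·-0.666667=0.2268; V=0.238095+-0.340136+0.226757=0.1247
k=4 src: inc=0.226757, refl=0.226757·0.714286=0.1620; V=-0.102041+0.226757+0.161970=0.2867
k=5 load: inc=0.161970, refl=0.161970·-0.666667=-0.1080; V=0.124717+0.161970+-0.107980=0.1787
k=6 src: inc=-0.107980, refl=-0.107980·0.714286=-0.0771; V=0.286686+-0.107980+-0.077128=0.1016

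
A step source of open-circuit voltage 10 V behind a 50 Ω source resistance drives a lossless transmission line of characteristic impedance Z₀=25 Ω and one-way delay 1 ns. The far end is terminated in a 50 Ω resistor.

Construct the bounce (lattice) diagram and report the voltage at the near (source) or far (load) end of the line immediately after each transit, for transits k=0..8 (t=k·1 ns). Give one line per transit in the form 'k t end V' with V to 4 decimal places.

0 0 source 3.3333
1 1 load 4.4444
2 2 source 4.8148
3 3 load 4.9383
4 4 source 4.9794
5 5 load 4.9931
6 6 source 4.9977
7 7 load 4.9992
8 8 source 4.9997

Γ_L=0.333333, Γ_S=0.333333; launch V₁=10·25/75=3.333333
k=0 src: V=3.3333
k=1 load: inc=3.333333, refl=3.333333·0.333333=1.1111; V=0.000000+3.333333+1.111111=4.4444
k=2 src: inc=1.111111, refl=1.111111·0.333333=0.3704; V=3.333333+1.111111+0.370370=4.8148
k=3 load: inc=0.370370, refl=0.370370·0.333333=0.1235; V=4.444444+0.370370+0.123457=4.9383
k=4 src: inc=0.123457, refl=0.123457·0.333333=0.0412; V=4.814815+0.123457+0.041152=4.9794
k=5 load: inc=0.041152, refl=0.041152·0.333333=0.0137; V=4.938272+0.041152+0.013717=4.9931
k=6 src: inc=0.013717, refl=0.013717·0.333333=0.0046; V=4.979424+0.013717+0.004572=4.9977
k=7 load: inc=0.004572, refl=0.004572·0.333333=0.0015; V=4.993141+0.004572+0.001524=4.9992
k=8 src: inc=0.001524, refl=0.001524·0.333333=0.0005; V=4.997714+0.001524+0.000508=4.9997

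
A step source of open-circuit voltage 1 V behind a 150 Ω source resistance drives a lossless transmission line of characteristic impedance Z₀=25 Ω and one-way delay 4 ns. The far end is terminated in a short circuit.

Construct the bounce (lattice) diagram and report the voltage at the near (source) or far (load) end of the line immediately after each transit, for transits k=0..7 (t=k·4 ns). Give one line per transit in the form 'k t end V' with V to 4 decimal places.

0 0 source 0.1429
1 4 load 0.0000
2 8 source -0.1020
3 12 load 0.0000
4 16 source 0.0729
5 20 load 0.0000
6 24 source -0.0521
7 28 load 0.0000

Γ_L=-1.000000, Γ_S=0.714286; launch V₁=1·25/175=0.142857
k=0 src: V=0.1429
k=1 load: inc=0.142857, refl=0.142857·-1.000000=-0.1429; V=0.000000+0.142857+-0.142857=0.0000
k=2 src: inc=-0.142857, refl=-0.142857·0.714286=-0.1020; V=0.142857+-0.142857+-0.102041=-0.1020
k=3 load: inc=-0.102041, refl=-0.102041·-1.000000=0.1020; V=0.000000+-0.102041+0.102041=0.0000
k=4 src: inc=0.102041, refl=0.102041·0.714286=0.0729; V=-0.102041+0.102041+0.072886=0.0729
k=5 load: inc=0.072886, refl=0.072886·-1.000000=-0.0729; V=0.000000+0.072886+-0.072886=0.0000
k=6 src: inc=-0.072886, refl=-0.072886·0.714286=-0.0521; V=0.072886+-0.072886+-0.052062=-0.0521
k=7 load: inc=-0.052062, refl=-0.052062·-1.000000=0.0521; V=0.000000+-0.052062+0.052062=0.0000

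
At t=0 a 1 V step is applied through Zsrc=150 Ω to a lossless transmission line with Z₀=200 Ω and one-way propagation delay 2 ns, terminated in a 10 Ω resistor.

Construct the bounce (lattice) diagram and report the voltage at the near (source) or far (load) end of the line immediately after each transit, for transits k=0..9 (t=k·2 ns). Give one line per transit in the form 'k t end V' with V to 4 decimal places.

Γ_L=-0.904762, Γ_S=-0.142857; launch V₁=1·200/350=0.571429
k=0 src: V=0.5714
k=1 load: inc=0.571429, refl=0.571429·-0.904762=-0.5170; V=0.000000+0.571429+-0.517007=0.0544
k=2 src: inc=-0.517007, refl=-0.517007·-0.142857=0.0739; V=0.571429+-0.517007+0.073858=0.1283
k=3 load: inc=0.073858, refl=0.073858·-0.904762=-0.0668; V=0.054422+0.073858+-0.066824=0.0615
k=4 src: inc=-0.066824, refl=-0.066824·-0.142857=0.0095; V=0.128280+-0.066824+0.009546=0.0710
k=5 load: inc=0.009546, refl=0.009546·-0.904762=-0.0086; V=0.061456+0.009546+-0.008637=0.0624
k=6 src: inc=-0.008637, refl=-0.008637·-0.142857=0.0012; V=0.071002+-0.008637+0.001234=0.0636
k=7 load: inc=0.001234, refl=0.001234·-0.904762=-0.0011; V=0.062365+0.001234+-0.001116=0.0625
k=8 src: inc=-0.001116, refl=-0.001116·-0.142857=0.0002; V=0.063599+-0.001116+0.000159=0.0626
k=9 load: inc=0.000159, refl=0.000159·-0.904762=-0.0001; V=0.062483+0.000159+-0.000144=0.0625

0 0 source 0.5714
1 2 load 0.0544
2 4 source 0.1283
3 6 load 0.0615
4 8 source 0.0710
5 10 load 0.0624
6 12 source 0.0636
7 14 load 0.0625
8 16 source 0.0626
9 18 load 0.0625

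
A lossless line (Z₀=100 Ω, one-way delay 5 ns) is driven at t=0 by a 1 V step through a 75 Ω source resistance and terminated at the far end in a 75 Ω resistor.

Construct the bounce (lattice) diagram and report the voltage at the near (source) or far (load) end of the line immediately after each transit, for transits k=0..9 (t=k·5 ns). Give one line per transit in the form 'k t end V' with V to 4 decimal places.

Γ_L=-0.142857, Γ_S=-0.142857; launch V₁=1·100/175=0.571429
k=0 src: V=0.5714
k=1 load: inc=0.571429, refl=0.571429·-0.142857=-0.0816; V=0.000000+0.571429+-0.081633=0.4898
k=2 src: inc=-0.081633, refl=-0.081633·-0.142857=0.0117; V=0.571429+-0.081633+0.011662=0.5015
k=3 load: inc=0.011662, refl=0.011662·-0.142857=-0.0017; V=0.489796+0.011662+-0.001666=0.4998
k=4 src: inc=-0.001666, refl=-0.001666·-0.142857=0.0002; V=0.501458+-0.001666+0.000238=0.5000
k=5 load: inc=0.000238, refl=0.000238·-0.142857=-0.0000; V=0.499792+0.000238+-0.000034=0.5000
k=6 src: inc=-0.000034, refl=-0.000034·-0.142857=0.0000; V=0.500030+-0.000034+0.000005=0.5000
k=7 load: inc=0.000005, refl=0.000005·-0.142857=-0.0000; V=0.499996+0.000005+-0.000001=0.5000
k=8 src: inc=-0.000001, refl=-0.000001·-0.142857=0.0000; V=0.500001+-0.000001+0.000000=0.5000
k=9 load: inc=0.000000, refl=0.000000·-0.142857=-0.0000; V=0.500000+0.000000+-0.000000=0.5000

0 0 source 0.5714
1 5 load 0.4898
2 10 source 0.5015
3 15 load 0.4998
4 20 source 0.5000
5 25 load 0.5000
6 30 source 0.5000
7 35 load 0.5000
8 40 source 0.5000
9 45 load 0.5000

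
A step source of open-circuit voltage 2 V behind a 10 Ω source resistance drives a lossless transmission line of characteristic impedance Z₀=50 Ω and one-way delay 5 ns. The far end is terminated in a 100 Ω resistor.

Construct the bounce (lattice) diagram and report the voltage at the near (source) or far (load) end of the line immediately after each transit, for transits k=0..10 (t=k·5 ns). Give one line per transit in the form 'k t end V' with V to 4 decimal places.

0 0 source 1.6667
1 5 load 2.2222
2 10 source 1.8519
3 15 load 1.7284
4 20 source 1.8107
5 25 load 1.8381
6 30 source 1.8198
7 35 load 1.8137
8 40 source 1.8178
9 45 load 1.8192
10 50 source 1.8183

Γ_L=0.333333, Γ_S=-0.666667; launch V₁=2·50/60=1.666667
k=0 src: V=1.6667
k=1 load: inc=1.666667, refl=1.666667·0.333333=0.5556; V=0.000000+1.666667+0.555556=2.2222
k=2 src: inc=0.555556, refl=0.555556·-0.666667=-0.3704; V=1.666667+0.555556+-0.370370=1.8519
k=3 load: inc=-0.370370, refl=-0.370370·0.333333=-0.1235; V=2.222222+-0.370370+-0.123457=1.7284
k=4 src: inc=-0.123457, refl=-0.123457·-0.666667=0.0823; V=1.851852+-0.123457+0.082305=1.8107
k=5 load: inc=0.082305, refl=0.082305·0.333333=0.0274; V=1.728395+0.082305+0.027435=1.8381
k=6 src: inc=0.027435, refl=0.027435·-0.666667=-0.0183; V=1.810700+0.027435+-0.018290=1.8198
k=7 load: inc=-0.018290, refl=-0.018290·0.333333=-0.0061; V=1.838134+-0.018290+-0.006097=1.8137
k=8 src: inc=-0.006097, refl=-0.006097·-0.666667=0.0041; V=1.819845+-0.006097+0.004064=1.8178
k=9 load: inc=0.004064, refl=0.004064·0.333333=0.0014; V=1.813748+0.004064+0.001355=1.8192
k=10 src: inc=0.001355, refl=0.001355·-0.666667=-0.0009; V=1.817812+0.001355+-0.000903=1.8183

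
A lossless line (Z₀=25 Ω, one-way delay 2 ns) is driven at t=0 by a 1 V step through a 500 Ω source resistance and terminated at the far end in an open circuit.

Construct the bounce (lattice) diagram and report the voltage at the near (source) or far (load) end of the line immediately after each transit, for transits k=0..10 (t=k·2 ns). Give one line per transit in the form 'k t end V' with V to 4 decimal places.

Γ_L=1.000000, Γ_S=0.904762; launch V₁=1·25/525=0.047619
k=0 src: V=0.0476
k=1 load: inc=0.047619, refl=0.047619·1.000000=0.0476; V=0.000000+0.047619+0.047619=0.0952
k=2 src: inc=0.047619, refl=0.047619·0.904762=0.0431; V=0.047619+0.047619+0.043084=0.1383
k=3 load: inc=0.043084, refl=0.043084·1.000000=0.0431; V=0.095238+0.043084+0.043084=0.1814
k=4 src: inc=0.043084, refl=0.043084·0.904762=0.0390; V=0.138322+0.043084+0.038981=0.2204
k=5 load: inc=0.038981, refl=0.038981·1.000000=0.0390; V=0.181406+0.038981+0.038981=0.2594
k=6 src: inc=0.038981, refl=0.038981·0.904762=0.0353; V=0.220387+0.038981+0.035268=0.2946
k=7 load: inc=0.035268, refl=0.035268·1.000000=0.0353; V=0.259367+0.035268+0.035268=0.3299
k=8 src: inc=0.035268, refl=0.035268·0.904762=0.0319; V=0.294635+0.035268+0.031909=0.3618
k=9 load: inc=0.031909, refl=0.031909·1.000000=0.0319; V=0.329904+0.031909+0.031909=0.3937
k=10 src: inc=0.031909, refl=0.031909·0.904762=0.0289; V=0.361813+0.031909+0.028870=0.4226

0 0 source 0.0476
1 2 load 0.0952
2 4 source 0.1383
3 6 load 0.1814
4 8 source 0.2204
5 10 load 0.2594
6 12 source 0.2946
7 14 load 0.3299
8 16 source 0.3618
9 18 load 0.3937
10 20 source 0.4226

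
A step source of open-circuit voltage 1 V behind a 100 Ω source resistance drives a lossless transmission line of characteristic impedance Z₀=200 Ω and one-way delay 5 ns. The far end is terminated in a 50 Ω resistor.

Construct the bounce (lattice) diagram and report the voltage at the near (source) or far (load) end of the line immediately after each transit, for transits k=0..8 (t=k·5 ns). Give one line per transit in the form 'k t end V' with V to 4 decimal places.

0 0 source 0.6667
1 5 load 0.2667
2 10 source 0.4000
3 15 load 0.3200
4 20 source 0.3467
5 25 load 0.3307
6 30 source 0.3360
7 35 load 0.3328
8 40 source 0.3339

Γ_L=-0.600000, Γ_S=-0.333333; launch V₁=1·200/300=0.666667
k=0 src: V=0.6667
k=1 load: inc=0.666667, refl=0.666667·-0.600000=-0.4000; V=0.000000+0.666667+-0.400000=0.2667
k=2 src: inc=-0.400000, refl=-0.400000·-0.333333=0.1333; V=0.666667+-0.400000+0.133333=0.4000
k=3 load: inc=0.133333, refl=0.133333·-0.600000=-0.0800; V=0.266667+0.133333+-0.080000=0.3200
k=4 src: inc=-0.080000, refl=-0.080000·-0.333333=0.0267; V=0.400000+-0.080000+0.026667=0.3467
k=5 load: inc=0.026667, refl=0.026667·-0.600000=-0.0160; V=0.320000+0.026667+-0.016000=0.3307
k=6 src: inc=-0.016000, refl=-0.016000·-0.333333=0.0053; V=0.346667+-0.016000+0.005333=0.3360
k=7 load: inc=0.005333, refl=0.005333·-0.600000=-0.0032; V=0.330667+0.005333+-0.003200=0.3328
k=8 src: inc=-0.003200, refl=-0.003200·-0.333333=0.0011; V=0.336000+-0.003200+0.001067=0.3339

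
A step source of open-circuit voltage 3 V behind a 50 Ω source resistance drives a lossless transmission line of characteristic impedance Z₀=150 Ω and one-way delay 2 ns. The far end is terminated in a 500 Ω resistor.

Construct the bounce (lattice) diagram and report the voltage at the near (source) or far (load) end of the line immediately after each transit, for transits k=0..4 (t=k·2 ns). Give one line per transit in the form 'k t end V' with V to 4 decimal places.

0 0 source 2.2500
1 2 load 3.4615
2 4 source 2.8558
3 6 load 2.5296
4 8 source 2.6927

Γ_L=0.538462, Γ_S=-0.500000; launch V₁=3·150/200=2.250000
k=0 src: V=2.2500
k=1 load: inc=2.250000, refl=2.250000·0.538462=1.2115; V=0.000000+2.250000+1.211538=3.4615
k=2 src: inc=1.211538, refl=1.211538·-0.500000=-0.6058; V=2.250000+1.211538+-0.605769=2.8558
k=3 load: inc=-0.605769, refl=-0.605769·0.538462=-0.3262; V=3.461538+-0.605769+-0.326183=2.5296
k=4 src: inc=-0.326183, refl=-0.326183·-0.500000=0.1631; V=2.855769+-0.326183+0.163092=2.6927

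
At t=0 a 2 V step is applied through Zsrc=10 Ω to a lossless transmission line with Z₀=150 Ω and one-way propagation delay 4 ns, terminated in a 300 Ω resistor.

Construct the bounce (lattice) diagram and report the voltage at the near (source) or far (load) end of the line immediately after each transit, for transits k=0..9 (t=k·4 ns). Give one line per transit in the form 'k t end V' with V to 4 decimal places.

0 0 source 1.8750
1 4 load 2.5000
2 8 source 1.9531
3 12 load 1.7708
4 16 source 1.9303
5 20 load 1.9835
6 24 source 1.9370
7 28 load 1.9215
8 32 source 1.9350
9 36 load 1.9396

Γ_L=0.333333, Γ_S=-0.875000; launch V₁=2·150/160=1.875000
k=0 src: V=1.8750
k=1 load: inc=1.875000, refl=1.875000·0.333333=0.6250; V=0.000000+1.875000+0.625000=2.5000
k=2 src: inc=0.625000, refl=0.625000·-0.875000=-0.5469; V=1.875000+0.625000+-0.546875=1.9531
k=3 load: inc=-0.546875, refl=-0.546875·0.333333=-0.1823; V=2.500000+-0.546875+-0.182292=1.7708
k=4 src: inc=-0.182292, refl=-0.182292·-0.875000=0.1595; V=1.953125+-0.182292+0.159505=1.9303
k=5 load: inc=0.159505, refl=0.159505·0.333333=0.0532; V=1.770833+0.159505+0.053168=1.9835
k=6 src: inc=0.053168, refl=0.053168·-0.875000=-0.0465; V=1.930339+0.053168+-0.046522=1.9370
k=7 load: inc=-0.046522, refl=-0.046522·0.333333=-0.0155; V=1.983507+-0.046522+-0.015507=1.9215
k=8 src: inc=-0.015507, refl=-0.015507·-0.875000=0.0136; V=1.936985+-0.015507+0.013569=1.9350
k=9 load: inc=0.013569, refl=0.013569·0.333333=0.0045; V=1.921477+0.013569+0.004523=1.9396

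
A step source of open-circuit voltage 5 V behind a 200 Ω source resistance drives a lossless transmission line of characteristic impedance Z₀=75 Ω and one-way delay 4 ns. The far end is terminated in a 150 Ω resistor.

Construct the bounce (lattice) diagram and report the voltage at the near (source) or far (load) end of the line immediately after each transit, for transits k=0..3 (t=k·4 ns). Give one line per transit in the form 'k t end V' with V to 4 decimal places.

0 0 source 1.3636
1 4 load 1.8182
2 8 source 2.0248
3 12 load 2.0937

Γ_L=0.333333, Γ_S=0.454545; launch V₁=5·75/275=1.363636
k=0 src: V=1.3636
k=1 load: inc=1.363636, refl=1.363636·0.333333=0.4545; V=0.000000+1.363636+0.454545=1.8182
k=2 src: inc=0.454545, refl=0.454545·0.454545=0.2066; V=1.363636+0.454545+0.206612=2.0248
k=3 load: inc=0.206612, refl=0.206612·0.333333=0.0689; V=1.818182+0.206612+0.068871=2.0937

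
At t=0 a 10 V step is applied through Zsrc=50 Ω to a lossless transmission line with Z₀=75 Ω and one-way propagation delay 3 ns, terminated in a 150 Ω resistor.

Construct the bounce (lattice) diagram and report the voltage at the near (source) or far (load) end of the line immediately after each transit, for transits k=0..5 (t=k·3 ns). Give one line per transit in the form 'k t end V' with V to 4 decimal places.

0 0 source 6.0000
1 3 load 8.0000
2 6 source 7.6000
3 9 load 7.4667
4 12 source 7.4933
5 15 load 7.5022

Γ_L=0.333333, Γ_S=-0.200000; launch V₁=10·75/125=6.000000
k=0 src: V=6.0000
k=1 load: inc=6.000000, refl=6.000000·0.333333=2.0000; V=0.000000+6.000000+2.000000=8.0000
k=2 src: inc=2.000000, refl=2.000000·-0.200000=-0.4000; V=6.000000+2.000000+-0.400000=7.6000
k=3 load: inc=-0.400000, refl=-0.400000·0.333333=-0.1333; V=8.000000+-0.400000+-0.133333=7.4667
k=4 src: inc=-0.133333, refl=-0.133333·-0.200000=0.0267; V=7.600000+-0.133333+0.026667=7.4933
k=5 load: inc=0.026667, refl=0.026667·0.333333=0.0089; V=7.466667+0.026667+0.008889=7.5022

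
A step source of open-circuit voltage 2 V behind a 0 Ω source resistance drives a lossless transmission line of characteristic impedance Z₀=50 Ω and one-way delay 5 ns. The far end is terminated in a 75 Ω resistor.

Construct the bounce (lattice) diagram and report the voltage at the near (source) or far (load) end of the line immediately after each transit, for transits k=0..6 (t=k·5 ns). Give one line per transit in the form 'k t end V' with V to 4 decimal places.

0 0 source 2.0000
1 5 load 2.4000
2 10 source 2.0000
3 15 load 1.9200
4 20 source 2.0000
5 25 load 2.0160
6 30 source 2.0000

Γ_L=0.200000, Γ_S=-1.000000; launch V₁=2·50/50=2.000000
k=0 src: V=2.0000
k=1 load: inc=2.000000, refl=2.000000·0.200000=0.4000; V=0.000000+2.000000+0.400000=2.4000
k=2 src: inc=0.400000, refl=0.400000·-1.000000=-0.4000; V=2.000000+0.400000+-0.400000=2.0000
k=3 load: inc=-0.400000, refl=-0.400000·0.200000=-0.0800; V=2.400000+-0.400000+-0.080000=1.9200
k=4 src: inc=-0.080000, refl=-0.080000·-1.000000=0.0800; V=2.000000+-0.080000+0.080000=2.0000
k=5 load: inc=0.080000, refl=0.080000·0.200000=0.0160; V=1.920000+0.080000+0.016000=2.0160
k=6 src: inc=0.016000, refl=0.016000·-1.000000=-0.0160; V=2.000000+0.016000+-0.016000=2.0000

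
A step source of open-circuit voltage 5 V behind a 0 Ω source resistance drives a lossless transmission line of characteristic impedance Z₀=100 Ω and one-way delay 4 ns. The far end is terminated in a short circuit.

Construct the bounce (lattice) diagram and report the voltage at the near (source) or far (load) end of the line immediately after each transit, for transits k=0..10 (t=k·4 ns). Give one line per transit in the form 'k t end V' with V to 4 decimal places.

Γ_L=-1.000000, Γ_S=-1.000000; launch V₁=5·100/100=5.000000
k=0 src: V=5.0000
k=1 load: inc=5.000000, refl=5.000000·-1.000000=-5.0000; V=0.000000+5.000000+-5.000000=0.0000
k=2 src: inc=-5.000000, refl=-5.000000·-1.000000=5.0000; V=5.000000+-5.000000+5.000000=5.0000
k=3 load: inc=5.000000, refl=5.000000·-1.000000=-5.0000; V=0.000000+5.000000+-5.000000=0.0000
k=4 src: inc=-5.000000, refl=-5.000000·-1.000000=5.0000; V=5.000000+-5.000000+5.000000=5.0000
k=5 load: inc=5.000000, refl=5.000000·-1.000000=-5.0000; V=0.000000+5.000000+-5.000000=0.0000
k=6 src: inc=-5.000000, refl=-5.000000·-1.000000=5.0000; V=5.000000+-5.000000+5.000000=5.0000
k=7 load: inc=5.000000, refl=5.000000·-1.000000=-5.0000; V=0.000000+5.000000+-5.000000=0.0000
k=8 src: inc=-5.000000, refl=-5.000000·-1.000000=5.0000; V=5.000000+-5.000000+5.000000=5.0000
k=9 load: inc=5.000000, refl=5.000000·-1.000000=-5.0000; V=0.000000+5.000000+-5.000000=0.0000
k=10 src: inc=-5.000000, refl=-5.000000·-1.000000=5.0000; V=5.000000+-5.000000+5.000000=5.0000

0 0 source 5.0000
1 4 load 0.0000
2 8 source 5.0000
3 12 load 0.0000
4 16 source 5.0000
5 20 load 0.0000
6 24 source 5.0000
7 28 load 0.0000
8 32 source 5.0000
9 36 load 0.0000
10 40 source 5.0000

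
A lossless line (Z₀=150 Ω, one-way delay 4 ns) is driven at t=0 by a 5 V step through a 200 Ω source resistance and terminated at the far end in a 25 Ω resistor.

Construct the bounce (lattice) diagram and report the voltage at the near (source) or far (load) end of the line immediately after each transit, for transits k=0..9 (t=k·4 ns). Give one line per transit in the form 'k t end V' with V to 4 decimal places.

0 0 source 2.1429
1 4 load 0.6122
2 8 source 0.3936
3 12 load 0.5498
4 16 source 0.5721
5 20 load 0.5561
6 24 source 0.5539
7 28 load 0.5555
8 32 source 0.5557
9 36 load 0.5556

Γ_L=-0.714286, Γ_S=0.142857; launch V₁=5·150/350=2.142857
k=0 src: V=2.1429
k=1 load: inc=2.142857, refl=2.142857·-0.714286=-1.5306; V=0.000000+2.142857+-1.530612=0.6122
k=2 src: inc=-1.530612, refl=-1.530612·0.142857=-0.2187; V=2.142857+-1.530612+-0.218659=0.3936
k=3 load: inc=-0.218659, refl=-0.218659·-0.714286=0.1562; V=0.612245+-0.218659+0.156185=0.5498
k=4 src: inc=0.156185, refl=0.156185·0.142857=0.0223; V=0.393586+0.156185+0.022312=0.5721
k=5 load: inc=0.022312, refl=0.022312·-0.714286=-0.0159; V=0.549771+0.022312+-0.015937=0.5561
k=6 src: inc=-0.015937, refl=-0.015937·0.142857=-0.0023; V=0.572083+-0.015937+-0.002277=0.5539
k=7 load: inc=-0.002277, refl=-0.002277·-0.714286=0.0016; V=0.556146+-0.002277+0.001626=0.5555
k=8 src: inc=0.001626, refl=0.001626·0.142857=0.0002; V=0.553869+0.001626+0.000232=0.5557
k=9 load: inc=0.000232, refl=0.000232·-0.714286=-0.0002; V=0.555495+0.000232+-0.000166=0.5556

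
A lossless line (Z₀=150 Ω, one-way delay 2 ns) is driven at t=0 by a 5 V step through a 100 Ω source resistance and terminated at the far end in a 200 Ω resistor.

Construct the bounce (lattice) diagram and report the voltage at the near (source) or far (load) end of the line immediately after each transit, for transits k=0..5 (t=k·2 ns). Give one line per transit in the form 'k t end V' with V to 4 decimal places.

0 0 source 3.0000
1 2 load 3.4286
2 4 source 3.3429
3 6 load 3.3306
4 8 source 3.3331
5 10 load 3.3334

Γ_L=0.142857, Γ_S=-0.200000; launch V₁=5·150/250=3.000000
k=0 src: V=3.0000
k=1 load: inc=3.000000, refl=3.000000·0.142857=0.4286; V=0.000000+3.000000+0.428571=3.4286
k=2 src: inc=0.428571, refl=0.428571·-0.200000=-0.0857; V=3.000000+0.428571+-0.085714=3.3429
k=3 load: inc=-0.085714, refl=-0.085714·0.142857=-0.0122; V=3.428571+-0.085714+-0.012245=3.3306
k=4 src: inc=-0.012245, refl=-0.012245·-0.200000=0.0024; V=3.342857+-0.012245+0.002449=3.3331
k=5 load: inc=0.002449, refl=0.002449·0.142857=0.0003; V=3.330612+0.002449+0.000350=3.3334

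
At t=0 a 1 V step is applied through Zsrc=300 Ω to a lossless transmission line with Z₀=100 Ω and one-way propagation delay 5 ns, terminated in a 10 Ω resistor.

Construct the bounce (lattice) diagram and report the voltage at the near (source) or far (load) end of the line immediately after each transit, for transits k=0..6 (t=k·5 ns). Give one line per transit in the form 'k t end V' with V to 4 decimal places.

Γ_L=-0.818182, Γ_S=0.500000; launch V₁=1·100/400=0.250000
k=0 src: V=0.2500
k=1 load: inc=0.250000, refl=0.250000·-0.818182=-0.2045; V=0.000000+0.250000+-0.204545=0.0455
k=2 src: inc=-0.204545, refl=-0.204545·0.500000=-0.1023; V=0.250000+-0.204545+-0.102273=-0.0568
k=3 load: inc=-0.102273, refl=-0.102273·-0.818182=0.0837; V=0.045455+-0.102273+0.083678=0.0269
k=4 src: inc=0.083678, refl=0.083678·0.500000=0.0418; V=-0.056818+0.083678+0.041839=0.0687
k=5 load: inc=0.041839, refl=0.041839·-0.818182=-0.0342; V=0.026860+0.041839+-0.034232=0.0345
k=6 src: inc=-0.034232, refl=-0.034232·0.500000=-0.0171; V=0.068698+-0.034232+-0.017116=0.0174

0 0 source 0.2500
1 5 load 0.0455
2 10 source -0.0568
3 15 load 0.0269
4 20 source 0.0687
5 25 load 0.0345
6 30 source 0.0174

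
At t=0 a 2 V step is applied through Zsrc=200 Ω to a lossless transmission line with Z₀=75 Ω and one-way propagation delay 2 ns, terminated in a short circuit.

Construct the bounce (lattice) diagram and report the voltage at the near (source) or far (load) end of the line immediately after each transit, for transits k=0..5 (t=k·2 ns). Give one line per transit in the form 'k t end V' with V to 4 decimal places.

Γ_L=-1.000000, Γ_S=0.454545; launch V₁=2·75/275=0.545455
k=0 src: V=0.5455
k=1 load: inc=0.545455, refl=0.545455·-1.000000=-0.5455; V=0.000000+0.545455+-0.545455=0.0000
k=2 src: inc=-0.545455, refl=-0.545455·0.454545=-0.2479; V=0.545455+-0.545455+-0.247934=-0.2479
k=3 load: inc=-0.247934, refl=-0.247934·-1.000000=0.2479; V=0.000000+-0.247934+0.247934=0.0000
k=4 src: inc=0.247934, refl=0.247934·0.454545=0.1127; V=-0.247934+0.247934+0.112697=0.1127
k=5 load: inc=0.112697, refl=0.112697·-1.000000=-0.1127; V=0.000000+0.112697+-0.112697=0.0000

0 0 source 0.5455
1 2 load 0.0000
2 4 source -0.2479
3 6 load 0.0000
4 8 source 0.1127
5 10 load 0.0000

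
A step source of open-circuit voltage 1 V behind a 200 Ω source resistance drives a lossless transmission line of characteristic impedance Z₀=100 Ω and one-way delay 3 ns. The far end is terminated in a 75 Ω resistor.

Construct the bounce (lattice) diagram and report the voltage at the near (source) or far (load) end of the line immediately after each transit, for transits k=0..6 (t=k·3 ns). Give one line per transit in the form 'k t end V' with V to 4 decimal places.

Γ_L=-0.142857, Γ_S=0.333333; launch V₁=1·100/300=0.333333
k=0 src: V=0.3333
k=1 load: inc=0.333333, refl=0.333333·-0.142857=-0.0476; V=0.000000+0.333333+-0.047619=0.2857
k=2 src: inc=-0.047619, refl=-0.047619·0.333333=-0.0159; V=0.333333+-0.047619+-0.015873=0.2698
k=3 load: inc=-0.015873, refl=-0.015873·-0.142857=0.0023; V=0.285714+-0.015873+0.002268=0.2721
k=4 src: inc=0.002268, refl=0.002268·0.333333=0.0008; V=0.269841+0.002268+0.000756=0.2729
k=5 load: inc=0.000756, refl=0.000756·-0.142857=-0.0001; V=0.272109+0.000756+-0.000108=0.2728
k=6 src: inc=-0.000108, refl=-0.000108·0.333333=-0.0000; V=0.272865+-0.000108+-0.000036=0.2727

0 0 source 0.3333
1 3 load 0.2857
2 6 source 0.2698
3 9 load 0.2721
4 12 source 0.2729
5 15 load 0.2728
6 18 source 0.2727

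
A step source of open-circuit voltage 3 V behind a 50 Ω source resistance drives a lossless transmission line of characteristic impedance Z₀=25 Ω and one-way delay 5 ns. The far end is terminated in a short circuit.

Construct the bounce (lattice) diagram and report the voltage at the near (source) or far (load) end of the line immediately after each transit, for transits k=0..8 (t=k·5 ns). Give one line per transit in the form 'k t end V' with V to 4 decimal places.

0 0 source 1.0000
1 5 load 0.0000
2 10 source -0.3333
3 15 load 0.0000
4 20 source 0.1111
5 25 load 0.0000
6 30 source -0.0370
7 35 load 0.0000
8 40 source 0.0123

Γ_L=-1.000000, Γ_S=0.333333; launch V₁=3·25/75=1.000000
k=0 src: V=1.0000
k=1 load: inc=1.000000, refl=1.000000·-1.000000=-1.0000; V=0.000000+1.000000+-1.000000=0.0000
k=2 src: inc=-1.000000, refl=-1.000000·0.333333=-0.3333; V=1.000000+-1.000000+-0.333333=-0.3333
k=3 load: inc=-0.333333, refl=-0.333333·-1.000000=0.3333; V=0.000000+-0.333333+0.333333=0.0000
k=4 src: inc=0.333333, refl=0.333333·0.333333=0.1111; V=-0.333333+0.333333+0.111111=0.1111
k=5 load: inc=0.111111, refl=0.111111·-1.000000=-0.1111; V=0.000000+0.111111+-0.111111=0.0000
k=6 src: inc=-0.111111, refl=-0.111111·0.333333=-0.0370; V=0.111111+-0.111111+-0.037037=-0.0370
k=7 load: inc=-0.037037, refl=-0.037037·-1.000000=0.0370; V=0.000000+-0.037037+0.037037=0.0000
k=8 src: inc=0.037037, refl=0.037037·0.333333=0.0123; V=-0.037037+0.037037+0.012346=0.0123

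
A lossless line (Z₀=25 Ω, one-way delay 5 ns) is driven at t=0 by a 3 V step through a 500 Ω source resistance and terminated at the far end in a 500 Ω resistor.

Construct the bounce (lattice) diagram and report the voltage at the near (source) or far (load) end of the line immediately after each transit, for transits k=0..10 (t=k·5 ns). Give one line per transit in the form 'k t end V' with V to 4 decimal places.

Γ_L=0.904762, Γ_S=0.904762; launch V₁=3·25/525=0.142857
k=0 src: V=0.1429
k=1 load: inc=0.142857, refl=0.142857·0.904762=0.1293; V=0.000000+0.142857+0.129252=0.2721
k=2 src: inc=0.129252, refl=0.129252·0.904762=0.1169; V=0.142857+0.129252+0.116942=0.3891
k=3 load: inc=0.116942, refl=0.116942·0.904762=0.1058; V=0.272109+0.116942+0.105805=0.4949
k=4 src: inc=0.105805, refl=0.105805·0.904762=0.0957; V=0.389051+0.105805+0.095728=0.5906
k=5 load: inc=0.095728, refl=0.095728·0.904762=0.0866; V=0.494856+0.095728+0.086611=0.6772
k=6 src: inc=0.086611, refl=0.086611·0.904762=0.0784; V=0.590584+0.086611+0.078362=0.7556
k=7 load: inc=0.078362, refl=0.078362·0.904762=0.0709; V=0.677195+0.078362+0.070899=0.8265
k=8 src: inc=0.070899, refl=0.070899·0.904762=0.0641; V=0.755557+0.070899+0.064147=0.8906
k=9 load: inc=0.064147, refl=0.064147·0.904762=0.0580; V=0.826456+0.064147+0.058038=0.9486
k=10 src: inc=0.058038, refl=0.058038·0.904762=0.0525; V=0.890603+0.058038+0.052510=1.0012

0 0 source 0.1429
1 5 load 0.2721
2 10 source 0.3891
3 15 load 0.4949
4 20 source 0.5906
5 25 load 0.6772
6 30 source 0.7556
7 35 load 0.8265
8 40 source 0.8906
9 45 load 0.9486
10 50 source 1.0012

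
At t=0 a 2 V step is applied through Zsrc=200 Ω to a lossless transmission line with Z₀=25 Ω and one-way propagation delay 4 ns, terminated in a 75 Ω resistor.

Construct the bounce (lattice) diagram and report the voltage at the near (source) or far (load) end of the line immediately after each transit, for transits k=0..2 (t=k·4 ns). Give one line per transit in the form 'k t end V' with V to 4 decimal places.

0 0 source 0.2222
1 4 load 0.3333
2 8 source 0.4198

Γ_L=0.500000, Γ_S=0.777778; launch V₁=2·25/225=0.222222
k=0 src: V=0.2222
k=1 load: inc=0.222222, refl=0.222222·0.500000=0.1111; V=0.000000+0.222222+0.111111=0.3333
k=2 src: inc=0.111111, refl=0.111111·0.777778=0.0864; V=0.222222+0.111111+0.086420=0.4198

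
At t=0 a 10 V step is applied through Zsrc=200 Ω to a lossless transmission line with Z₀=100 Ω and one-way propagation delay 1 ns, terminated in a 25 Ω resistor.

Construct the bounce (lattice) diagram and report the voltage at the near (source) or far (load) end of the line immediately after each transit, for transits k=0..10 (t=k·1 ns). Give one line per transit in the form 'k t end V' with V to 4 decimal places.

0 0 source 3.3333
1 1 load 1.3333
2 2 source 0.6667
3 3 load 1.0667
4 4 source 1.2000
5 5 load 1.1200
6 6 source 1.0933
7 7 load 1.1093
8 8 source 1.1147
9 9 load 1.1115
10 10 source 1.1104

Γ_L=-0.600000, Γ_S=0.333333; launch V₁=10·100/300=3.333333
k=0 src: V=3.3333
k=1 load: inc=3.333333, refl=3.333333·-0.600000=-2.0000; V=0.000000+3.333333+-2.000000=1.3333
k=2 src: inc=-2.000000, refl=-2.000000·0.333333=-0.6667; V=3.333333+-2.000000+-0.666667=0.6667
k=3 load: inc=-0.666667, refl=-0.666667·-0.600000=0.4000; V=1.333333+-0.666667+0.400000=1.0667
k=4 src: inc=0.400000, refl=0.400000·0.333333=0.1333; V=0.666667+0.400000+0.133333=1.2000
k=5 load: inc=0.133333, refl=0.133333·-0.600000=-0.0800; V=1.066667+0.133333+-0.080000=1.1200
k=6 src: inc=-0.080000, refl=-0.080000·0.333333=-0.0267; V=1.200000+-0.080000+-0.026667=1.0933
k=7 load: inc=-0.026667, refl=-0.026667·-0.600000=0.0160; V=1.120000+-0.026667+0.016000=1.1093
k=8 src: inc=0.016000, refl=0.016000·0.333333=0.0053; V=1.093333+0.016000+0.005333=1.1147
k=9 load: inc=0.005333, refl=0.005333·-0.600000=-0.0032; V=1.109333+0.005333+-0.003200=1.1115
k=10 src: inc=-0.003200, refl=-0.003200·0.333333=-0.0011; V=1.114667+-0.003200+-0.001067=1.1104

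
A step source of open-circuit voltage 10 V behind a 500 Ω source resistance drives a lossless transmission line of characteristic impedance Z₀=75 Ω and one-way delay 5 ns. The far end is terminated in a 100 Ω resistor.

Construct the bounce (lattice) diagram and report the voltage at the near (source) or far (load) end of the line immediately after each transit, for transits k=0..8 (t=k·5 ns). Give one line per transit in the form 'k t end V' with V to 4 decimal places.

Γ_L=0.142857, Γ_S=0.739130; launch V₁=10·75/575=1.304348
k=0 src: V=1.3043
k=1 load: inc=1.304348, refl=1.304348·0.142857=0.1863; V=0.000000+1.304348+0.186335=1.4907
k=2 src: inc=0.186335, refl=0.186335·0.739130=0.1377; V=1.304348+0.186335+0.137726=1.6284
k=3 load: inc=0.137726, refl=0.137726·0.142857=0.0197; V=1.490683+0.137726+0.019675=1.6481
k=4 src: inc=0.019675, refl=0.019675·0.739130=0.0145; V=1.628409+0.019675+0.014543=1.6626
k=5 load: inc=0.014543, refl=0.014543·0.142857=0.0021; V=1.648085+0.014543+0.002078=1.6647
k=6 src: inc=0.002078, refl=0.002078·0.739130=0.0015; V=1.662627+0.002078+0.001536=1.6662
k=7 load: inc=0.001536, refl=0.001536·0.142857=0.0002; V=1.664705+0.001536+0.000219=1.6665
k=8 src: inc=0.000219, refl=0.000219·0.739130=0.0002; V=1.666240+0.000219+0.000162=1.6666

0 0 source 1.3043
1 5 load 1.4907
2 10 source 1.6284
3 15 load 1.6481
4 20 source 1.6626
5 25 load 1.6647
6 30 source 1.6662
7 35 load 1.6665
8 40 source 1.6666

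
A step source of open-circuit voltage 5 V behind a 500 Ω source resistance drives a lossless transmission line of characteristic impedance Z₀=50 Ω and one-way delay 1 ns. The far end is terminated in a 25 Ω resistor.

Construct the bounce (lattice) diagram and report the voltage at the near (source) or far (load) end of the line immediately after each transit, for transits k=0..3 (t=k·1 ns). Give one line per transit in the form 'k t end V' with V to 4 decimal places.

Γ_L=-0.333333, Γ_S=0.818182; launch V₁=5·50/550=0.454545
k=0 src: V=0.4545
k=1 load: inc=0.454545, refl=0.454545·-0.333333=-0.1515; V=0.000000+0.454545+-0.151515=0.3030
k=2 src: inc=-0.151515, refl=-0.151515·0.818182=-0.1240; V=0.454545+-0.151515+-0.123967=0.1791
k=3 load: inc=-0.123967, refl=-0.123967·-0.333333=0.0413; V=0.303030+-0.123967+0.041322=0.2204

0 0 source 0.4545
1 1 load 0.3030
2 2 source 0.1791
3 3 load 0.2204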